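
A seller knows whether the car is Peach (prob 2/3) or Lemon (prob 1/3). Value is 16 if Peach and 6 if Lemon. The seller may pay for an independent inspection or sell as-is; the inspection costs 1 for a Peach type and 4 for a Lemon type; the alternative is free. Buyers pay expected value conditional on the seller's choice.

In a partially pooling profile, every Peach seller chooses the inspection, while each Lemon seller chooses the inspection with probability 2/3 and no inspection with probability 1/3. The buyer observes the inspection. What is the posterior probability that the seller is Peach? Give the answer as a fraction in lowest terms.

3/4

P(the inspection) = (2/3)·1 + (1/3)·(2/3) = 8/9.
By Bayes' rule, P(Peach | the inspection) = (2/3) / (8/9) = 3/4.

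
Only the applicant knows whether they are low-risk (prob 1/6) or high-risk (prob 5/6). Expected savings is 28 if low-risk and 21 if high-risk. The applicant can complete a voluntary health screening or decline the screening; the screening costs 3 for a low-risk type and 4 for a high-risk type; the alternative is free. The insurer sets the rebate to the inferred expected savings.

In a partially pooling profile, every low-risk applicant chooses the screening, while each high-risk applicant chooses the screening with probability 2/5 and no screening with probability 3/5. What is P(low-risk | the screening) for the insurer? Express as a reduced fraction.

P(the screening) = (1/6)·1 + (5/6)·(2/5) = 1/2.
By Bayes' rule, P(low-risk | the screening) = (1/6) / (1/2) = 1/3.

1/3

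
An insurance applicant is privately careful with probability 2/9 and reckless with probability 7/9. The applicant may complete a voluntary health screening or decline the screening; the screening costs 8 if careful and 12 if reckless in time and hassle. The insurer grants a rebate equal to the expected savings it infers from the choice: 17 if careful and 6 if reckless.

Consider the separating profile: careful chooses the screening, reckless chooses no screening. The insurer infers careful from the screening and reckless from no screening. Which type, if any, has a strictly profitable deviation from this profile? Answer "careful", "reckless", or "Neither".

Neither

The screening pays 17; no screening pays 6.
careful: assigned the screening, nets 17 − 8 = 9; deviating to no screening nets 6.
reckless: assigned no screening, nets 6; deviating to the screening nets 17 − 12 = 5.
Both types strictly prefer their assigned action; no profitable deviation.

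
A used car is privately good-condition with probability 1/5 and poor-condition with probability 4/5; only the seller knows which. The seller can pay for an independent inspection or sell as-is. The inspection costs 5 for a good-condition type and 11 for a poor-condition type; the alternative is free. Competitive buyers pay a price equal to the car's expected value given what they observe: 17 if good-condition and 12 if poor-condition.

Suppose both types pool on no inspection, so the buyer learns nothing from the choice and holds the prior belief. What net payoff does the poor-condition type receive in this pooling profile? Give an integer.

13

Pooled price = 1/5·17 + 4/5·12 = 13.
poor-condition pays no cost for no inspection, so net payoff = 13.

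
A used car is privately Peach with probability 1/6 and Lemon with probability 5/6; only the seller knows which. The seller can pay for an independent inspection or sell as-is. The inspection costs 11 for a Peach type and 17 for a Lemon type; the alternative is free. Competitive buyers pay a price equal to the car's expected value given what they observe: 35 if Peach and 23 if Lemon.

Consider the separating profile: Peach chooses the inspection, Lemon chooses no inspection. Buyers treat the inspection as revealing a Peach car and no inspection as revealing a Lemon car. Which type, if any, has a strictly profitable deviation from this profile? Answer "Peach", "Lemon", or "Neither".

Neither

The inspection pays 35; no inspection pays 23.
Peach: assigned the inspection, nets 35 − 11 = 24; deviating to no inspection nets 23.
Lemon: assigned no inspection, nets 23; deviating to the inspection nets 35 − 17 = 18.
Both types strictly prefer their assigned action; no profitable deviation.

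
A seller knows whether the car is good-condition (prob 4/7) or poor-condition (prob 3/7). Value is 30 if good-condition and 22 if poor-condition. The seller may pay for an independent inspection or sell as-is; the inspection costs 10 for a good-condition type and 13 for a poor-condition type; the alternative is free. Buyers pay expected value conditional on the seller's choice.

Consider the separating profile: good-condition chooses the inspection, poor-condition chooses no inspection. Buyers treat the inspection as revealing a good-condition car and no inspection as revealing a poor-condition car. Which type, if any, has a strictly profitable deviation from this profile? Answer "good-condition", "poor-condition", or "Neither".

The inspection pays 30; no inspection pays 22.
good-condition: assigned the inspection, nets 30 − 10 = 20; deviating to no inspection nets 22.
poor-condition: assigned no inspection, nets 22; deviating to the inspection nets 30 − 13 = 17.
The good-condition type gains 2 by deviating.

good-condition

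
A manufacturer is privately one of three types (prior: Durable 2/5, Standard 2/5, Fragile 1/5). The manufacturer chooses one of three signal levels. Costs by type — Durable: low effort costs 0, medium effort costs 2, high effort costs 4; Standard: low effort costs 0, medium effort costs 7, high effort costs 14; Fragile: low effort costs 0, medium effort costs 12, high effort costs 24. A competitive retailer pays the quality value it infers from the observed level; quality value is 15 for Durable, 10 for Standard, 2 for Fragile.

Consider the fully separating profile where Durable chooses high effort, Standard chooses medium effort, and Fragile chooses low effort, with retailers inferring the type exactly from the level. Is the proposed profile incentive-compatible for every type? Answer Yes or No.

Yes

Separating prices: high effort → 15, medium effort → 10, low effort → 2.
Durable (assigned high effort): low effort: 2 − 0 = 2; medium effort: 10 − 2 = 8; high effort: 15 − 4 = 11. Durable stays.
Standard (assigned medium effort): low effort: 2 − 0 = 2; medium effort: 10 − 7 = 3; high effort: 15 − 14 = 1. Standard stays.
Fragile (assigned low effort): low effort: 2 − 0 = 2; medium effort: 10 − 12 = -2; high effort: 15 − 24 = -9. Fragile stays.
Every type prefers its assigned level; separation holds.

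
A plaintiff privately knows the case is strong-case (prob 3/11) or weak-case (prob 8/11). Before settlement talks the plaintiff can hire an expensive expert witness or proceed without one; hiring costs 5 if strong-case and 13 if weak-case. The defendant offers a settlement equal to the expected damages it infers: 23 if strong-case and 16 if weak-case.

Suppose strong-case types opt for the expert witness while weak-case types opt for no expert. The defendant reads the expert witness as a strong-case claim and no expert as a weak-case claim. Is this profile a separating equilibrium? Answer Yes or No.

Yes

Under these beliefs, the expert witness earns settlement 23 and no expert earns settlement 16.
strong-case: the expert witness nets 23 − 5 = 18; no expert nets 16. strong-case prefers the expert witness.
weak-case: the expert witness nets 23 − 13 = 10; no expert nets 16. weak-case prefers no expert.
Neither type deviates, so the separating profile is an equilibrium.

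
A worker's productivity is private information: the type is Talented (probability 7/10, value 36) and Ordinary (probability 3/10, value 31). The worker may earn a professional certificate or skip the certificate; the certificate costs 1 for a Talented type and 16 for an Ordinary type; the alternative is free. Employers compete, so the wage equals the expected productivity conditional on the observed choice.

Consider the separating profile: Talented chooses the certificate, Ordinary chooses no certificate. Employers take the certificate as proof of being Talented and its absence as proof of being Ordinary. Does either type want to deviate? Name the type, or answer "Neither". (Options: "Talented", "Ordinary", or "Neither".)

Neither

The certificate pays 36; no certificate pays 31.
Talented: assigned the certificate, nets 36 − 1 = 35; deviating to no certificate nets 31.
Ordinary: assigned no certificate, nets 31; deviating to the certificate nets 36 − 16 = 20.
Both types strictly prefer their assigned action; no profitable deviation.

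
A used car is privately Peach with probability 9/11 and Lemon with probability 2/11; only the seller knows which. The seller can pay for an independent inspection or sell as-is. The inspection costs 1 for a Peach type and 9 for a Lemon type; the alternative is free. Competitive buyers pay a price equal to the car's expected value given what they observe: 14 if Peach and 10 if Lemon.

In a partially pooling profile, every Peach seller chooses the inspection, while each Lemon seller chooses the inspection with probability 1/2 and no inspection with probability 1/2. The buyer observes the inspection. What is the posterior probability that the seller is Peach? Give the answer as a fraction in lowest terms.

9/10

P(the inspection) = (9/11)·1 + (2/11)·(1/2) = 10/11.
By Bayes' rule, P(Peach | the inspection) = (9/11) / (10/11) = 9/10.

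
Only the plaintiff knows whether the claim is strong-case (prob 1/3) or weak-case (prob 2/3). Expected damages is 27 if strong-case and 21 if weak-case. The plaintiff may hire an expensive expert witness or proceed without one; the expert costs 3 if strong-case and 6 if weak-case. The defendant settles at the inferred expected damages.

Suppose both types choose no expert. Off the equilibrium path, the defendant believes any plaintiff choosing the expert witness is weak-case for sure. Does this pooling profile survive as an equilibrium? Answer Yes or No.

On path, the defendant holds the prior and pays 1/3·27 + 2/3·21 = 23. Off path (the expert witness), believing weak-case, it pays 21.
strong-case: no expert nets 23; the expert witness nets 21 − 3 = 18. strong-case stays.
weak-case: no expert nets 23; the expert witness nets 21 − 6 = 15. weak-case stays.
No type deviates, so pooling is sustained.

Yes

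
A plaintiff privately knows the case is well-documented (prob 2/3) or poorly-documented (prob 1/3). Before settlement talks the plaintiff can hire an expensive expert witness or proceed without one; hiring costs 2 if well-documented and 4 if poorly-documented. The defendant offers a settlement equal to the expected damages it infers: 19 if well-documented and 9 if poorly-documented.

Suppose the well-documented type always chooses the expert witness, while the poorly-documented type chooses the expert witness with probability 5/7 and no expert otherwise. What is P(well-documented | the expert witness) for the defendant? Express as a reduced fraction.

14/19

P(the expert witness) = (2/3)·1 + (1/3)·(5/7) = 19/21.
By Bayes' rule, P(well-documented | the expert witness) = (2/3) / (19/21) = 14/19.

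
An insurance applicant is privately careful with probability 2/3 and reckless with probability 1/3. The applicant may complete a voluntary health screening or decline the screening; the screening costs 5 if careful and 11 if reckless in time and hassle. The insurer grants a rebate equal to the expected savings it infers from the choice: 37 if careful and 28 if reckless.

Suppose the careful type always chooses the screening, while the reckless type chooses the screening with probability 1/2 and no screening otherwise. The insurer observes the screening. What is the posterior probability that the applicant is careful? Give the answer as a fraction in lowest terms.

4/5

P(the screening) = (2/3)·1 + (1/3)·(1/2) = 5/6.
By Bayes' rule, P(careful | the screening) = (2/3) / (5/6) = 4/5.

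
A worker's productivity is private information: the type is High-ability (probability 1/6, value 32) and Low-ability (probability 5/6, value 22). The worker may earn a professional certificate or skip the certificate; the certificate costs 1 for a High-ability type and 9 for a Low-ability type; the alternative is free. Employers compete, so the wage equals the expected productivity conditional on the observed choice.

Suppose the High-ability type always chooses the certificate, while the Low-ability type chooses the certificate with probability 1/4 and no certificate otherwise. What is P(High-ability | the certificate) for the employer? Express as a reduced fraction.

P(the certificate) = (1/6)·1 + (5/6)·(1/4) = 3/8.
By Bayes' rule, P(High-ability | the certificate) = (1/6) / (3/8) = 4/9.

4/9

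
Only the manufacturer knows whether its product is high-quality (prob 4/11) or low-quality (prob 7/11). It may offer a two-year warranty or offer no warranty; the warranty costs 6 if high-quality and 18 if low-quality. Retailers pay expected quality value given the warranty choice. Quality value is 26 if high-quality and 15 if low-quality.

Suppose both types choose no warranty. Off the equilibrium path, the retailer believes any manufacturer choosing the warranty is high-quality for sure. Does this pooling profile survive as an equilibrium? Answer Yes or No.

On path, the retailer holds the prior and pays 4/11·26 + 7/11·15 = 19. Off path (the warranty), believing high-quality, it pays 26.
high-quality: no warranty nets 19; the warranty nets 26 − 6 = 20. high-quality would deviate.
low-quality: no warranty nets 19; the warranty nets 26 − 18 = 8. low-quality stays.
A type deviates, so pooling fails.

No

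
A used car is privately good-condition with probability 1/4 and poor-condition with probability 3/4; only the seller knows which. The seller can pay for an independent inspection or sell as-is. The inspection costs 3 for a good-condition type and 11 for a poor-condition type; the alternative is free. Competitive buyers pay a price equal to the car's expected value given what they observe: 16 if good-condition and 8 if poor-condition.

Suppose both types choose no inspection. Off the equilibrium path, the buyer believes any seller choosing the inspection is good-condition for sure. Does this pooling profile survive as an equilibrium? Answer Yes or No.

On path, the buyer holds the prior and pays 1/4·16 + 3/4·8 = 10. Off path (the inspection), believing good-condition, it pays 16.
good-condition: no inspection nets 10; the inspection nets 16 − 3 = 13. good-condition would deviate.
poor-condition: no inspection nets 10; the inspection nets 16 − 11 = 5. poor-condition stays.
A type deviates, so pooling fails.

No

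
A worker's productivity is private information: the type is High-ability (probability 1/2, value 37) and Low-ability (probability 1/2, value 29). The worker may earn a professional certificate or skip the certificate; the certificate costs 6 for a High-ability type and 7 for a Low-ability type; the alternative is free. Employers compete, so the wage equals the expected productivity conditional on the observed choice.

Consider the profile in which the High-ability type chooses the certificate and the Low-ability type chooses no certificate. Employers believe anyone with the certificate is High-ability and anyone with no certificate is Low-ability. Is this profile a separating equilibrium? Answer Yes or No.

Under these beliefs, the certificate earns wage 37 and no certificate earns wage 29.
High-ability: the certificate nets 37 − 6 = 31; no certificate nets 29. High-ability prefers the certificate.
Low-ability: the certificate nets 37 − 7 = 30; no certificate nets 29. Low-ability would deviate to the certificate.
Low-ability has a profitable deviation, so the profile is not an equilibrium.

No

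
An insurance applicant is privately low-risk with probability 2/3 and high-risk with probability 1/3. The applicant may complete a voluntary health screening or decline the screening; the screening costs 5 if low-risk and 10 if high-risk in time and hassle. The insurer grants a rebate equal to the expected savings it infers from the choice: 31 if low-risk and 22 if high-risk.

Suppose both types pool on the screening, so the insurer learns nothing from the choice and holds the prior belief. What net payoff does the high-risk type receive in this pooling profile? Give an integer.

Pooled rebate = 2/3·31 + 1/3·22 = 28.
high-risk pays cost 10 for the screening, so net payoff = 28 − 10 = 18.

18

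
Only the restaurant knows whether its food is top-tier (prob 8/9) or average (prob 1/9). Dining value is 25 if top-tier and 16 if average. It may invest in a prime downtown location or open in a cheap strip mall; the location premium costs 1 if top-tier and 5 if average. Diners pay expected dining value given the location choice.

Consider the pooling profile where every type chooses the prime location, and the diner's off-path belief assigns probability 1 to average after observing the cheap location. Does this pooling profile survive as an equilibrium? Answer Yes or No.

On path, the diner holds the prior and pays 8/9·25 + 1/9·16 = 24. Off path (the cheap location), believing average, it pays 16.
top-tier: the prime location nets 24 − 1 = 23; the cheap location nets 16. top-tier stays.
average: the prime location nets 24 − 5 = 19; the cheap location nets 16. average stays.
No type deviates, so pooling is sustained.

Yes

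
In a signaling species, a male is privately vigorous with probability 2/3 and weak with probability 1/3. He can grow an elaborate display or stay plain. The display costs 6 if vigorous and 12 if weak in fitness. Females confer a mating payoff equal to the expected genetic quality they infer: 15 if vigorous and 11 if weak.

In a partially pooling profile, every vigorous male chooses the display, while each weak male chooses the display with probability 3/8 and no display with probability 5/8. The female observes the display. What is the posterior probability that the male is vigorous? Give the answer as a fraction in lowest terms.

16/19

P(the display) = (2/3)·1 + (1/3)·(3/8) = 19/24.
By Bayes' rule, P(vigorous | the display) = (2/3) / (19/24) = 16/19.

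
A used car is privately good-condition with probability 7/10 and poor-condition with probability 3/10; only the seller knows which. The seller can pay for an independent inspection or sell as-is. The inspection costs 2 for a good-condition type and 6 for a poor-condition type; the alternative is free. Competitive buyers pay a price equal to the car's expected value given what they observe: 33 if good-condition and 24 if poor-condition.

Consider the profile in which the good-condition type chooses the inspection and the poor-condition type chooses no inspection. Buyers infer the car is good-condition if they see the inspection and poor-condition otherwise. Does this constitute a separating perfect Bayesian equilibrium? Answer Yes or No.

Under these beliefs, the inspection earns price 33 and no inspection earns price 24.
good-condition: the inspection nets 33 − 2 = 31; no inspection nets 24. good-condition prefers the inspection.
poor-condition: the inspection nets 33 − 6 = 27; no inspection nets 24. poor-condition would deviate to the inspection.
poor-condition has a profitable deviation, so the profile is not an equilibrium.

No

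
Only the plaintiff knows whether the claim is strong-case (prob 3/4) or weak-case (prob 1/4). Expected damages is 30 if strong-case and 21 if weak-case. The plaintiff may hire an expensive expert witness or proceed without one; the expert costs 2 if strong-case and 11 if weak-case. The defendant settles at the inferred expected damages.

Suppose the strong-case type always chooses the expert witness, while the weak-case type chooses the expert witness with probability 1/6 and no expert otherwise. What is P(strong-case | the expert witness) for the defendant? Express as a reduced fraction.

P(the expert witness) = (3/4)·1 + (1/4)·(1/6) = 19/24.
By Bayes' rule, P(strong-case | the expert witness) = (3/4) / (19/24) = 18/19.

18/19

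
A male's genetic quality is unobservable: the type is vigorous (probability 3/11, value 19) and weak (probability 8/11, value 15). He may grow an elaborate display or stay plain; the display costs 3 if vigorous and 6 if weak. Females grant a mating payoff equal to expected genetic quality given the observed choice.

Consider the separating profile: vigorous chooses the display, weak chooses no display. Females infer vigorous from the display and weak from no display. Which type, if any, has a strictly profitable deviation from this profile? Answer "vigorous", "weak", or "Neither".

Neither

The display pays 19; no display pays 15.
vigorous: assigned the display, nets 19 − 3 = 16; deviating to no display nets 15.
weak: assigned no display, nets 15; deviating to the display nets 19 − 6 = 13.
Both types strictly prefer their assigned action; no profitable deviation.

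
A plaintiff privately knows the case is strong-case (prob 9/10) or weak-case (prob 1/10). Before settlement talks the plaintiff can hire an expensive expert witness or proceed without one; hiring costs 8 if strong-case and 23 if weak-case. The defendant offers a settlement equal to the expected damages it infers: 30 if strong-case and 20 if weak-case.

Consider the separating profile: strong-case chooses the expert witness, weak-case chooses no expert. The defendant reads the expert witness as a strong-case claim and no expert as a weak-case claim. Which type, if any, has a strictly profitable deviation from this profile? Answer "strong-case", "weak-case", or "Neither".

The expert witness pays 30; no expert pays 20.
strong-case: assigned the expert witness, nets 30 − 8 = 22; deviating to no expert nets 20.
weak-case: assigned no expert, nets 20; deviating to the expert witness nets 30 − 23 = 7.
Both types strictly prefer their assigned action; no profitable deviation.

Neither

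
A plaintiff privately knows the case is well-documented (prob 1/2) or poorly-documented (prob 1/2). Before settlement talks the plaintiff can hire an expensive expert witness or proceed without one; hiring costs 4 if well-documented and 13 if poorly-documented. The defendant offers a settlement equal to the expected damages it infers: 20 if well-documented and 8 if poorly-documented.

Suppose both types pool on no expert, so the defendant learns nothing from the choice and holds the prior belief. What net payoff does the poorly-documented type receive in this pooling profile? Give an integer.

Pooled settlement = 1/2·20 + 1/2·8 = 14.
poorly-documented pays no cost for no expert, so net payoff = 14.

14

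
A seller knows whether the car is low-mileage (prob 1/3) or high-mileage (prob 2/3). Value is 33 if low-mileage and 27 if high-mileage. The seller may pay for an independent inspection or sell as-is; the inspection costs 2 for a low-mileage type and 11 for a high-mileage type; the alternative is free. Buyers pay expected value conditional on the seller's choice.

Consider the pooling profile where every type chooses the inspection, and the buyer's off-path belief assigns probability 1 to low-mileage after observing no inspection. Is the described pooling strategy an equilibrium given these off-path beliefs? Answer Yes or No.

No

On path, the buyer holds the prior and pays 1/3·33 + 2/3·27 = 29. Off path (no inspection), believing low-mileage, it pays 33.
low-mileage: the inspection nets 29 − 2 = 27; no inspection nets 33. low-mileage would deviate.
high-mileage: the inspection nets 29 − 11 = 18; no inspection nets 33. high-mileage would deviate.
A type deviates, so pooling fails.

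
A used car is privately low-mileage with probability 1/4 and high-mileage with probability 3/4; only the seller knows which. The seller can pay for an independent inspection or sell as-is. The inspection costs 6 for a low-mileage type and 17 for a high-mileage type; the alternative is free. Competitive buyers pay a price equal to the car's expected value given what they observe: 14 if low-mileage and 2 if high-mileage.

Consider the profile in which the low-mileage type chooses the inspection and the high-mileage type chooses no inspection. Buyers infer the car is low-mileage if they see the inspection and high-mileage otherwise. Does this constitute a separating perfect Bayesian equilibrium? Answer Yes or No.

Under these beliefs, the inspection earns price 14 and no inspection earns price 2.
low-mileage: the inspection nets 14 − 6 = 8; no inspection nets 2. low-mileage prefers the inspection.
high-mileage: the inspection nets 14 − 17 = -3; no inspection nets 2. high-mileage prefers no inspection.
Neither type deviates, so the separating profile is an equilibrium.

Yes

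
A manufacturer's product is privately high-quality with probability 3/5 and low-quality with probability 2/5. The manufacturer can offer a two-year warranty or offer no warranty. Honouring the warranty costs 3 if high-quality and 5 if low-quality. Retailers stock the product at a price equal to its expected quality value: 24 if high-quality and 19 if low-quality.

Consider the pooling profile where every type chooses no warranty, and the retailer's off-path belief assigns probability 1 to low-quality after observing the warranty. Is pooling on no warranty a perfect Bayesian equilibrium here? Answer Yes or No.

Yes

On path, the retailer holds the prior and pays 3/5·24 + 2/5·19 = 22. Off path (the warranty), believing low-quality, it pays 19.
high-quality: no warranty nets 22; the warranty nets 19 − 3 = 16. high-quality stays.
low-quality: no warranty nets 22; the warranty nets 19 − 5 = 14. low-quality stays.
No type deviates, so pooling is sustained.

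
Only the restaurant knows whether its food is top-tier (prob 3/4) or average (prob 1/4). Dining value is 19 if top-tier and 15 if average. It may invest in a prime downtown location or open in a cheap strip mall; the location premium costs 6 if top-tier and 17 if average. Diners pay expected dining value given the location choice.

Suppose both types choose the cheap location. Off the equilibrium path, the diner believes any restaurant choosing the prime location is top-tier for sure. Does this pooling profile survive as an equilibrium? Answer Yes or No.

Yes

On path, the diner holds the prior and pays 3/4·19 + 1/4·15 = 18. Off path (the prime location), believing top-tier, it pays 19.
top-tier: the cheap location nets 18; the prime location nets 19 − 6 = 13. top-tier stays.
average: the cheap location nets 18; the prime location nets 19 − 17 = 2. average stays.
No type deviates, so pooling is sustained.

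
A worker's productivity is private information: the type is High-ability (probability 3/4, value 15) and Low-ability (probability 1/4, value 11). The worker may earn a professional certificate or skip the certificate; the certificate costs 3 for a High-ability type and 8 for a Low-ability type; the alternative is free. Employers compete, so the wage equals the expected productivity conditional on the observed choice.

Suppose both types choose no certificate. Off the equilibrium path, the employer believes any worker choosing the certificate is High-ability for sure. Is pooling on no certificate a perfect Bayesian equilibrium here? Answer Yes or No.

On path, the employer holds the prior and pays 3/4·15 + 1/4·11 = 14. Off path (the certificate), believing High-ability, it pays 15.
High-ability: no certificate nets 14; the certificate nets 15 − 3 = 12. High-ability stays.
Low-ability: no certificate nets 14; the certificate nets 15 − 8 = 7. Low-ability stays.
No type deviates, so pooling is sustained.

Yes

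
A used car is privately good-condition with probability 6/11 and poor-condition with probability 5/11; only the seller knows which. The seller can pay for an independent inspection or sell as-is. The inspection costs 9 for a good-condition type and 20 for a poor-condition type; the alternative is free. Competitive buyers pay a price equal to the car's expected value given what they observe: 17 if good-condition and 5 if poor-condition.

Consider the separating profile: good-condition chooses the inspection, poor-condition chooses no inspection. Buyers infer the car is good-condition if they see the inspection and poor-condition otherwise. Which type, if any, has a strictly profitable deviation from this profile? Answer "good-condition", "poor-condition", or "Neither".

Neither

The inspection pays 17; no inspection pays 5.
good-condition: assigned the inspection, nets 17 − 9 = 8; deviating to no inspection nets 5.
poor-condition: assigned no inspection, nets 5; deviating to the inspection nets 17 − 20 = -3.
Both types strictly prefer their assigned action; no profitable deviation.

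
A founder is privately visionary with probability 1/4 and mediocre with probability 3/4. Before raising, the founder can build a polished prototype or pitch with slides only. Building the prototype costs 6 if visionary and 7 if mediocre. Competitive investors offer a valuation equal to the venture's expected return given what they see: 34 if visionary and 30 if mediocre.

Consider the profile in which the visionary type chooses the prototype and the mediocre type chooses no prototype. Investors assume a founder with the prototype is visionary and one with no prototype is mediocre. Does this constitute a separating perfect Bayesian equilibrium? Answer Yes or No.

No

Under these beliefs, the prototype earns valuation 34 and no prototype earns valuation 30.
visionary: the prototype nets 34 − 6 = 28; no prototype nets 30. visionary would deviate to no prototype.
mediocre: the prototype nets 34 − 7 = 27; no prototype nets 30. mediocre prefers no prototype.
visionary has a profitable deviation, so the profile is not an equilibrium.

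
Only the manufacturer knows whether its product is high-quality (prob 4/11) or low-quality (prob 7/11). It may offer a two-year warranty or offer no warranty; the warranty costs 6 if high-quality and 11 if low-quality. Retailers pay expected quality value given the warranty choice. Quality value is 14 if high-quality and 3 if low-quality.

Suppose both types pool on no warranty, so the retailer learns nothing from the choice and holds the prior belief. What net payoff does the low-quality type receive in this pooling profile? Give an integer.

Pooled price = 4/11·14 + 7/11·3 = 7.
low-quality pays no cost for no warranty, so net payoff = 7.

7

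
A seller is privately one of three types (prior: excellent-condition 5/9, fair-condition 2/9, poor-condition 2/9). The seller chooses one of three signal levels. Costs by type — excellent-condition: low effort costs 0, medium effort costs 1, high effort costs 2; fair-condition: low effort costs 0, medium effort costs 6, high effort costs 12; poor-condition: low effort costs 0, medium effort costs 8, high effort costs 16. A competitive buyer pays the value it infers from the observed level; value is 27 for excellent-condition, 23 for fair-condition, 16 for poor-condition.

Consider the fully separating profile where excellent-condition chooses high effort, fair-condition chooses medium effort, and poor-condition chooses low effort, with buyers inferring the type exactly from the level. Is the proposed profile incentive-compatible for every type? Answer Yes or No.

Separating prices: high effort → 27, medium effort → 23, low effort → 16.
excellent-condition (assigned high effort): low effort: 16 − 0 = 16; medium effort: 23 − 1 = 22; high effort: 27 − 2 = 25. excellent-condition stays.
fair-condition (assigned medium effort): low effort: 16 − 0 = 16; medium effort: 23 − 6 = 17; high effort: 27 − 12 = 15. fair-condition stays.
poor-condition (assigned low effort): low effort: 16 − 0 = 16; medium effort: 23 − 8 = 15; high effort: 27 − 16 = 11. poor-condition stays.
Every type prefers its assigned level; separation holds.

Yes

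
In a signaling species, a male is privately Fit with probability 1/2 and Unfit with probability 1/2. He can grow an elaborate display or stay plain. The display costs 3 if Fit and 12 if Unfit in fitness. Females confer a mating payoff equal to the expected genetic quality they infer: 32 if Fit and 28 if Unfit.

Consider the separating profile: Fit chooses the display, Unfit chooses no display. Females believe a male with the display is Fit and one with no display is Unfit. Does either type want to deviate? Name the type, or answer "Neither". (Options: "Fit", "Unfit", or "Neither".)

Neither

The display pays 32; no display pays 28.
Fit: assigned the display, nets 32 − 3 = 29; deviating to no display nets 28.
Unfit: assigned no display, nets 28; deviating to the display nets 32 − 12 = 20.
Both types strictly prefer their assigned action; no profitable deviation.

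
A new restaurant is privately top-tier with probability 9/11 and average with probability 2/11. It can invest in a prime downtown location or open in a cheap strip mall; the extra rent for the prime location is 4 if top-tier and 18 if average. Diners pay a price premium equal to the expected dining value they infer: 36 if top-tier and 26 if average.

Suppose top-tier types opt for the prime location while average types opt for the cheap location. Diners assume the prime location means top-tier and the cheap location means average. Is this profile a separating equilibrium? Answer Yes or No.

Yes

Under these beliefs, the prime location earns price premium 36 and the cheap location earns price premium 26.
top-tier: the prime location nets 36 − 4 = 32; the cheap location nets 26. top-tier prefers the prime location.
average: the prime location nets 36 − 18 = 18; the cheap location nets 26. average prefers the cheap location.
Neither type deviates, so the separating profile is an equilibrium.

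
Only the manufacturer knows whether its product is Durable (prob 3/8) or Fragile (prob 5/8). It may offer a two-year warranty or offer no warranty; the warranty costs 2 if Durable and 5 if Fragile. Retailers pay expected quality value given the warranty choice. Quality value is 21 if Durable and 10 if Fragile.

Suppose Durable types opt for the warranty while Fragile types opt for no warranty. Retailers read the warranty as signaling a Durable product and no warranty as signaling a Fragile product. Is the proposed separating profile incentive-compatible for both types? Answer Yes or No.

Under these beliefs, the warranty earns price 21 and no warranty earns price 10.
Durable: the warranty nets 21 − 2 = 19; no warranty nets 10. Durable prefers the warranty.
Fragile: the warranty nets 21 − 5 = 16; no warranty nets 10. Fragile would deviate to the warranty.
Fragile has a profitable deviation, so the profile is not an equilibrium.

No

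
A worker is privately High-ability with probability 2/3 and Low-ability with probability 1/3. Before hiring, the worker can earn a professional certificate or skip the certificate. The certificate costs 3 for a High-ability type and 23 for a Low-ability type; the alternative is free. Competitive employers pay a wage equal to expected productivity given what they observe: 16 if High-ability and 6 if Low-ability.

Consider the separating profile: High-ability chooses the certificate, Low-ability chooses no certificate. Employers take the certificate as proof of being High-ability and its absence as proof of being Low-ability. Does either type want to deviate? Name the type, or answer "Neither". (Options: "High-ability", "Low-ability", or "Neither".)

Neither

The certificate pays 16; no certificate pays 6.
High-ability: assigned the certificate, nets 16 − 3 = 13; deviating to no certificate nets 6.
Low-ability: assigned no certificate, nets 6; deviating to the certificate nets 16 − 23 = -7.
Both types strictly prefer their assigned action; no profitable deviation.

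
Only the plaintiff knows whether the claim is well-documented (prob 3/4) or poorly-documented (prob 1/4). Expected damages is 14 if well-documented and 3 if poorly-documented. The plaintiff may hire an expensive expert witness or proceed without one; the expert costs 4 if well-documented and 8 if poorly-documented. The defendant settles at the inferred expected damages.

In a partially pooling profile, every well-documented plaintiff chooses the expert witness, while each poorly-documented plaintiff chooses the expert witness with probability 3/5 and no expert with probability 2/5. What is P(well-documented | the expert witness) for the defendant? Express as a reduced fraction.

5/6

P(the expert witness) = (3/4)·1 + (1/4)·(3/5) = 9/10.
By Bayes' rule, P(well-documented | the expert witness) = (3/4) / (9/10) = 5/6.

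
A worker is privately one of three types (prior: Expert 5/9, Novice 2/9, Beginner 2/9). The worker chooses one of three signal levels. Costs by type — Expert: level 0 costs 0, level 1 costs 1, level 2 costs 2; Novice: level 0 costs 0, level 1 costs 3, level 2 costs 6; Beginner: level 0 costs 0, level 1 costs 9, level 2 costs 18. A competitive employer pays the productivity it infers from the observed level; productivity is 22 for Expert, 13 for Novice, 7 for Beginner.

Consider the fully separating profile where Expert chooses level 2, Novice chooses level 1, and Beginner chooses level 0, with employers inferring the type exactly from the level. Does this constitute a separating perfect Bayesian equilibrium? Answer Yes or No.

Separating wages: level 2 → 22, level 1 → 13, level 0 → 7.
Expert (assigned level 2): level 0: 7 − 0 = 7; level 1: 13 − 1 = 12; level 2: 22 − 2 = 20. Expert stays.
Novice (assigned level 1): level 0: 7 − 0 = 7; level 1: 13 − 3 = 10; level 2: 22 − 6 = 16. Novice prefers level 2.
Beginner (assigned level 0): level 0: 7 − 0 = 7; level 1: 13 − 9 = 4; level 2: 22 − 18 = 4. Beginner stays.
At least one type deviates; the separating profile fails.

No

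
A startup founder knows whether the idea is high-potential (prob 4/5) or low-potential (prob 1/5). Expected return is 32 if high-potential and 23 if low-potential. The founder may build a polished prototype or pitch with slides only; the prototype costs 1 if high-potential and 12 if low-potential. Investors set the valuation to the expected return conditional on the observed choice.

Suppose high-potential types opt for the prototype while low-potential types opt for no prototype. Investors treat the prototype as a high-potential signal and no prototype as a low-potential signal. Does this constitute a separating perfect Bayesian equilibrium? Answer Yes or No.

Yes

Under these beliefs, the prototype earns valuation 32 and no prototype earns valuation 23.
high-potential: the prototype nets 32 − 1 = 31; no prototype nets 23. high-potential prefers the prototype.
low-potential: the prototype nets 32 − 12 = 20; no prototype nets 23. low-potential prefers no prototype.
Neither type deviates, so the separating profile is an equilibrium.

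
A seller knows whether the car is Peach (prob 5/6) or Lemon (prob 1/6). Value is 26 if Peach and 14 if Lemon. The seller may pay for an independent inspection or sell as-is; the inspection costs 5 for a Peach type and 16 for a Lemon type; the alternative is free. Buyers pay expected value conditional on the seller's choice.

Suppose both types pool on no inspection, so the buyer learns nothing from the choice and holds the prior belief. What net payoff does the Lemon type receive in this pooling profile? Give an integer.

Pooled price = 5/6·26 + 1/6·14 = 24.
Lemon pays no cost for no inspection, so net payoff = 24.

24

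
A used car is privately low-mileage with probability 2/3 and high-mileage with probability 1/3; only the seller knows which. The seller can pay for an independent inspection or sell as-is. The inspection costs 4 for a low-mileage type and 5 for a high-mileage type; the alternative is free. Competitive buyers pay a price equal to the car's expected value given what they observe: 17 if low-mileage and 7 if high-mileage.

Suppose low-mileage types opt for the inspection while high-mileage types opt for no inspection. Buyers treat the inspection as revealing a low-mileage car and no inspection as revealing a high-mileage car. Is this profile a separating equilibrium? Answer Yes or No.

No

Under these beliefs, the inspection earns price 17 and no inspection earns price 7.
low-mileage: the inspection nets 17 − 4 = 13; no inspection nets 7. low-mileage prefers the inspection.
high-mileage: the inspection nets 17 − 5 = 12; no inspection nets 7. high-mileage would deviate to the inspection.
high-mileage has a profitable deviation, so the profile is not an equilibrium.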